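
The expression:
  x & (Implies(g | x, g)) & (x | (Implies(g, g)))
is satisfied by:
  {x: True, g: True}


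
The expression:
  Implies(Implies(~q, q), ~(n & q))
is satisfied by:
  {q: False, n: False}
  {n: True, q: False}
  {q: True, n: False}


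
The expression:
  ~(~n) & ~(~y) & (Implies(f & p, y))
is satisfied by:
  {y: True, n: True}


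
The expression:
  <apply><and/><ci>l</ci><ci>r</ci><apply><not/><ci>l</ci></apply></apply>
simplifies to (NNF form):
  <false/>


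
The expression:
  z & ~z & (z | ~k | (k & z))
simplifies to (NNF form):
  False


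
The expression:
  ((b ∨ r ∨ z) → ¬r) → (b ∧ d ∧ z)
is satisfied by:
  {r: True, d: True, b: True, z: True}
  {r: True, d: True, b: True, z: False}
  {r: True, d: True, z: True, b: False}
  {r: True, d: True, z: False, b: False}
  {r: True, b: True, z: True, d: False}
  {r: True, b: True, z: False, d: False}
  {r: True, b: False, z: True, d: False}
  {r: True, b: False, z: False, d: False}
  {d: True, b: True, z: True, r: False}


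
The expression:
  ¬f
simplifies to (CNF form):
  ¬f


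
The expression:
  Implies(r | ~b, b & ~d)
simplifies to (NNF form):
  b & (~d | ~r)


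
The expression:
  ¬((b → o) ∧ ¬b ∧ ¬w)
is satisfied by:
  {b: True, w: True}
  {b: True, w: False}
  {w: True, b: False}


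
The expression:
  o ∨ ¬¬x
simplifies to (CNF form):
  o ∨ x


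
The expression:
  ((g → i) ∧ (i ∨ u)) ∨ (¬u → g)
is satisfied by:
  {i: True, g: True, u: True}
  {i: True, g: True, u: False}
  {i: True, u: True, g: False}
  {i: True, u: False, g: False}
  {g: True, u: True, i: False}
  {g: True, u: False, i: False}
  {u: True, g: False, i: False}


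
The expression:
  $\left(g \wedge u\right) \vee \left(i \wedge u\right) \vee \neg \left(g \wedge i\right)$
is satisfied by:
  {u: True, g: False, i: False}
  {g: False, i: False, u: False}
  {i: True, u: True, g: False}
  {i: True, g: False, u: False}
  {u: True, g: True, i: False}
  {g: True, u: False, i: False}
  {i: True, g: True, u: True}


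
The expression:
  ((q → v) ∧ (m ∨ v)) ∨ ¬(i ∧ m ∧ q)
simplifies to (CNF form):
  v ∨ ¬i ∨ ¬m ∨ ¬q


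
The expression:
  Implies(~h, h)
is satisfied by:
  {h: True}


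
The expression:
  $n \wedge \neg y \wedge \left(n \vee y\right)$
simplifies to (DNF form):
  $n \wedge \neg y$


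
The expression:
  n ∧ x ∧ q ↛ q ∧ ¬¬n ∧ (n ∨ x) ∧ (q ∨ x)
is never true.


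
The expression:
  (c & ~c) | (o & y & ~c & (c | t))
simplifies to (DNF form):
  o & t & y & ~c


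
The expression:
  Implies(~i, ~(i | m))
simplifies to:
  i | ~m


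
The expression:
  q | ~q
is always true.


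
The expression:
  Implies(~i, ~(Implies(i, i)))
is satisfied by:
  {i: True}


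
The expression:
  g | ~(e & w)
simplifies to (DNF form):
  g | ~e | ~w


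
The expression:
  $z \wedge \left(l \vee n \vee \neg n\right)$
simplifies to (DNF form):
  $z$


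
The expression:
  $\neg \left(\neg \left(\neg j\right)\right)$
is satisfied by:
  {j: False}


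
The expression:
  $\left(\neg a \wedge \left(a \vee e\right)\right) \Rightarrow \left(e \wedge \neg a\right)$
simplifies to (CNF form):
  $\text{True}$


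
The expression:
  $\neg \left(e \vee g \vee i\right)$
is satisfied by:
  {g: False, i: False, e: False}


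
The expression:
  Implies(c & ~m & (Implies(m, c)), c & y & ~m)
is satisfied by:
  {y: True, m: True, c: False}
  {y: True, c: False, m: False}
  {m: True, c: False, y: False}
  {m: False, c: False, y: False}
  {y: True, m: True, c: True}
  {y: True, c: True, m: False}
  {m: True, c: True, y: False}


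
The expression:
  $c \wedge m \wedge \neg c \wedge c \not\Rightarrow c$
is never true.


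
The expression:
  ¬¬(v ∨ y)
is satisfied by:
  {y: True, v: True}
  {y: True, v: False}
  {v: True, y: False}


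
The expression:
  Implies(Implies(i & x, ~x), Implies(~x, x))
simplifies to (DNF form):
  x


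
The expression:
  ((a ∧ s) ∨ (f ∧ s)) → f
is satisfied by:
  {f: True, s: False, a: False}
  {s: False, a: False, f: False}
  {a: True, f: True, s: False}
  {a: True, s: False, f: False}
  {f: True, s: True, a: False}
  {s: True, f: False, a: False}
  {a: True, s: True, f: True}


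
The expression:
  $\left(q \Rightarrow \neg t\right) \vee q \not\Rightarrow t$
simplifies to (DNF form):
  $\neg q \vee \neg t$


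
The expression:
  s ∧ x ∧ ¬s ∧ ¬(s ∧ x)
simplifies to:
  False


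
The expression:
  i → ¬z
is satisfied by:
  {z: False, i: False}
  {i: True, z: False}
  {z: True, i: False}


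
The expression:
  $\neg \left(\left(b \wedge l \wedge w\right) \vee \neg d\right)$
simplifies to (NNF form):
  $d \wedge \left(\neg b \vee \neg l \vee \neg w\right)$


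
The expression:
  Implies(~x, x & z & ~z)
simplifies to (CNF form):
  x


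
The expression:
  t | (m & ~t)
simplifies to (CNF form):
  m | t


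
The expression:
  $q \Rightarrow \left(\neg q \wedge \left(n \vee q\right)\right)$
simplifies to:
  $\neg q$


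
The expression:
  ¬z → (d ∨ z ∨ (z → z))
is always true.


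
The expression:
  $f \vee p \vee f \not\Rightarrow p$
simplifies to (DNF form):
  $f \vee p$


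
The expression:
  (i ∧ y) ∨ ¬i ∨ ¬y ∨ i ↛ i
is always true.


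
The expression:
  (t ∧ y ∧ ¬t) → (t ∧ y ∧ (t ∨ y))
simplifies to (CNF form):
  True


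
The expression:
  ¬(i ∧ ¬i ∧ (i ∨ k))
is always true.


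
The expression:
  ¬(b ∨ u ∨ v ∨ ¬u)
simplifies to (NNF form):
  False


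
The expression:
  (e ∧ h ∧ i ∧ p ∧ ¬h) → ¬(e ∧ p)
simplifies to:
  True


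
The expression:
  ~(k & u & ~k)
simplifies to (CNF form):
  True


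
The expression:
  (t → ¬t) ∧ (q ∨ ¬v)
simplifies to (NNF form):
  ¬t ∧ (q ∨ ¬v)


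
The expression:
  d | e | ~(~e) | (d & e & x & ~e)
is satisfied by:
  {d: True, e: True}
  {d: True, e: False}
  {e: True, d: False}


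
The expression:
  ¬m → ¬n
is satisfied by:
  {m: True, n: False}
  {n: False, m: False}
  {n: True, m: True}


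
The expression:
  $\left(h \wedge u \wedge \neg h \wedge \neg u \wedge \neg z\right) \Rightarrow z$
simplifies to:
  $\text{True}$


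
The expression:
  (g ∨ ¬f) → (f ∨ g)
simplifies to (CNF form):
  f ∨ g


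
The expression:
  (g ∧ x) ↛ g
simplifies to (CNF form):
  False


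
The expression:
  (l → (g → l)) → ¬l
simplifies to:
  ¬l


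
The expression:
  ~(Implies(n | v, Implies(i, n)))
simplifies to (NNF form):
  i & v & ~n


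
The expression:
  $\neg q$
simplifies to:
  $\neg q$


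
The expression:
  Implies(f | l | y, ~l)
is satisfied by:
  {l: False}


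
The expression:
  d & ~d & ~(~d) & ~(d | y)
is never true.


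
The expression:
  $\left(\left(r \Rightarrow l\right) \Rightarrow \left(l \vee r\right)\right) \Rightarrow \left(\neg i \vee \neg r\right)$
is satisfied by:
  {i: False, r: False}
  {r: True, i: False}
  {i: True, r: False}


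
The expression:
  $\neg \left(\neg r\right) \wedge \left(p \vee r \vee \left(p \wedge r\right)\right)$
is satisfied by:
  {r: True}


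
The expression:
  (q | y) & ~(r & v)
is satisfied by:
  {y: True, q: True, v: False, r: False}
  {y: True, v: False, q: False, r: False}
  {q: True, y: False, v: False, r: False}
  {r: True, y: True, q: True, v: False}
  {r: True, y: True, v: False, q: False}
  {r: True, q: True, y: False, v: False}
  {y: True, v: True, q: True, r: False}
  {y: True, v: True, r: False, q: False}
  {v: True, q: True, r: False, y: False}


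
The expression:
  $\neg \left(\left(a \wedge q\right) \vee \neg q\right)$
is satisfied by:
  {q: True, a: False}


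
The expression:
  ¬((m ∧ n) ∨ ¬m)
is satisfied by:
  {m: True, n: False}


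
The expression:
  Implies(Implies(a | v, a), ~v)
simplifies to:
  ~a | ~v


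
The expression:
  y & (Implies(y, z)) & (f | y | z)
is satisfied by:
  {z: True, y: True}


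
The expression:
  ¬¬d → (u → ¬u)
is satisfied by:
  {u: False, d: False}
  {d: True, u: False}
  {u: True, d: False}


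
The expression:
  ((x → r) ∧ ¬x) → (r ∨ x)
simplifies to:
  r ∨ x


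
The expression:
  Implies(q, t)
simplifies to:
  t | ~q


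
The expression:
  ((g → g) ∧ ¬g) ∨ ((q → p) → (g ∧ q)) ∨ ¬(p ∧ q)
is always true.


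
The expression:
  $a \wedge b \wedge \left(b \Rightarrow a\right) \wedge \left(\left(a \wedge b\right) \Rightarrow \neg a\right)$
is never true.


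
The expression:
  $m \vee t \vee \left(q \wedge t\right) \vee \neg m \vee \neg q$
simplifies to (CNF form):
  $\text{True}$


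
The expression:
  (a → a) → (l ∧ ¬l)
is never true.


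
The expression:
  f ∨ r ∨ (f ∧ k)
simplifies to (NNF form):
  f ∨ r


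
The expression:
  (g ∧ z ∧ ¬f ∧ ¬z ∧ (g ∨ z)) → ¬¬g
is always true.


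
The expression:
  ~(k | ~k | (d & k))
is never true.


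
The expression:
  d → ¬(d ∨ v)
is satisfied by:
  {d: False}


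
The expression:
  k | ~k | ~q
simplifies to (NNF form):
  True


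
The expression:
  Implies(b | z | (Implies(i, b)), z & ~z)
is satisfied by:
  {i: True, z: False, b: False}


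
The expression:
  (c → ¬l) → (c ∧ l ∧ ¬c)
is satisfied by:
  {c: True, l: True}


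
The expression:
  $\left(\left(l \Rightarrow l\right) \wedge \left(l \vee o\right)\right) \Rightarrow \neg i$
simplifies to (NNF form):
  $\left(\neg l \wedge \neg o\right) \vee \neg i$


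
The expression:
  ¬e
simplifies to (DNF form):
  ¬e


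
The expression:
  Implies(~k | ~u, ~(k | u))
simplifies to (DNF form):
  (k & u) | (~k & ~u)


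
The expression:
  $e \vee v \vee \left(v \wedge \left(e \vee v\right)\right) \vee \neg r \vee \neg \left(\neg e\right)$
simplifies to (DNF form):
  $e \vee v \vee \neg r$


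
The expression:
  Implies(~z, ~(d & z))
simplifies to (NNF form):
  True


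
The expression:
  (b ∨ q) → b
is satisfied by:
  {b: True, q: False}
  {q: False, b: False}
  {q: True, b: True}


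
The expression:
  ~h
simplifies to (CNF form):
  ~h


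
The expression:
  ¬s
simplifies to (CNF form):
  ¬s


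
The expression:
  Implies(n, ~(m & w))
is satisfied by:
  {w: False, m: False, n: False}
  {n: True, w: False, m: False}
  {m: True, w: False, n: False}
  {n: True, m: True, w: False}
  {w: True, n: False, m: False}
  {n: True, w: True, m: False}
  {m: True, w: True, n: False}


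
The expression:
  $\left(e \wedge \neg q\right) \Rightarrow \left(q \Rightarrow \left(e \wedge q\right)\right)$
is always true.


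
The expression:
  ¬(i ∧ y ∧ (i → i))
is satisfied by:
  {y: False, i: False}
  {i: True, y: False}
  {y: True, i: False}


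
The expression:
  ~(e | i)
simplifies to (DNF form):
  ~e & ~i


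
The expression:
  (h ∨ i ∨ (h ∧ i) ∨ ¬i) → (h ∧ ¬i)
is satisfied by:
  {h: True, i: False}


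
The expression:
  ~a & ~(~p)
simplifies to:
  p & ~a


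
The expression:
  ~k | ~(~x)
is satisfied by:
  {x: True, k: False}
  {k: False, x: False}
  {k: True, x: True}


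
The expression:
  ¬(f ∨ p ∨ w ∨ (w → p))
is never true.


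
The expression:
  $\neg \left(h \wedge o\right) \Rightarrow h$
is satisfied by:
  {h: True}


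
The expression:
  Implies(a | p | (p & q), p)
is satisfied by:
  {p: True, a: False}
  {a: False, p: False}
  {a: True, p: True}


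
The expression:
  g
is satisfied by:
  {g: True}


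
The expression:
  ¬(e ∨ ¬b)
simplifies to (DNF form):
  b ∧ ¬e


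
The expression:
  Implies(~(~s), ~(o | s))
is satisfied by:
  {s: False}


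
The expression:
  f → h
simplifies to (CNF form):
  h ∨ ¬f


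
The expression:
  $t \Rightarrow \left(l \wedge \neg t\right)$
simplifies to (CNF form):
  $\neg t$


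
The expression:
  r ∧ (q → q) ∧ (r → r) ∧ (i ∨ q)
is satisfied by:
  {r: True, i: True, q: True}
  {r: True, i: True, q: False}
  {r: True, q: True, i: False}


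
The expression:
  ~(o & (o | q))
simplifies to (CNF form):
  ~o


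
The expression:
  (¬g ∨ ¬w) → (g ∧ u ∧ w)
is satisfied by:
  {w: True, g: True}


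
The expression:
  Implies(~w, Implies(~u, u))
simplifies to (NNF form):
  u | w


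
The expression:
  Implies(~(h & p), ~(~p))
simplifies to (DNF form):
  p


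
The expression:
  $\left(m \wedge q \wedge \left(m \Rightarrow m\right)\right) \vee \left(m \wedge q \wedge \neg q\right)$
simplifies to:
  $m \wedge q$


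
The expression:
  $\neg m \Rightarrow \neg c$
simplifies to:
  $m \vee \neg c$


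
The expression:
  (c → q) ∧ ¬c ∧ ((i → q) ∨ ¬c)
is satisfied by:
  {c: False}


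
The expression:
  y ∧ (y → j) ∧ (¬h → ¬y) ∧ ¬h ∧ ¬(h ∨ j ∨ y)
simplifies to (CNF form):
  False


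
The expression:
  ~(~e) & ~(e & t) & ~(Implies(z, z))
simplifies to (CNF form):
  False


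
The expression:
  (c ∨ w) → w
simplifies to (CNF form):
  w ∨ ¬c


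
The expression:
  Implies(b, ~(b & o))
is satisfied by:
  {o: False, b: False}
  {b: True, o: False}
  {o: True, b: False}


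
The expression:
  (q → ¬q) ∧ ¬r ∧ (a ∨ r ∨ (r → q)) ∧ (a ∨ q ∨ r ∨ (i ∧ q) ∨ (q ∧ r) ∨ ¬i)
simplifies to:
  ¬q ∧ ¬r ∧ (a ∨ ¬i)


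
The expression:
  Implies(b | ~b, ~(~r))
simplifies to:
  r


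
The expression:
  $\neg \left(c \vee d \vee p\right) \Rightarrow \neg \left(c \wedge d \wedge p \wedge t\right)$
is always true.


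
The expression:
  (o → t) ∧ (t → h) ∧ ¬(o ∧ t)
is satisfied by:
  {h: True, o: False, t: False}
  {o: False, t: False, h: False}
  {t: True, h: True, o: False}


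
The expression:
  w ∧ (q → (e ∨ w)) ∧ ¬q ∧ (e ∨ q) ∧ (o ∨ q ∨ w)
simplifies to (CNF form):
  e ∧ w ∧ ¬q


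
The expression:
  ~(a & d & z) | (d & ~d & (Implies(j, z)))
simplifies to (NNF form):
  ~a | ~d | ~z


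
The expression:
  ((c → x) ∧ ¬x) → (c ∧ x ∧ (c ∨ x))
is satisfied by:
  {x: True, c: True}
  {x: True, c: False}
  {c: True, x: False}


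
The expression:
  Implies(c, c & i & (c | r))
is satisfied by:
  {i: True, c: False}
  {c: False, i: False}
  {c: True, i: True}


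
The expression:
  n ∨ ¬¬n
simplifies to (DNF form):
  n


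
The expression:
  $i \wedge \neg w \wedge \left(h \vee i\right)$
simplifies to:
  $i \wedge \neg w$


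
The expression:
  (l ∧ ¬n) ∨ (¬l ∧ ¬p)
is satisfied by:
  {p: False, l: False, n: False}
  {n: True, p: False, l: False}
  {l: True, p: False, n: False}
  {l: True, p: True, n: False}


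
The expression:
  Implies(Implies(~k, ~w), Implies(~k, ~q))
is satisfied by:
  {k: True, w: True, q: False}
  {k: True, w: False, q: False}
  {w: True, k: False, q: False}
  {k: False, w: False, q: False}
  {k: True, q: True, w: True}
  {k: True, q: True, w: False}
  {q: True, w: True, k: False}


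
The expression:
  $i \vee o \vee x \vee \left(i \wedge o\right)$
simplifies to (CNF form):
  $i \vee o \vee x$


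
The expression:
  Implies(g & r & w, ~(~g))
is always true.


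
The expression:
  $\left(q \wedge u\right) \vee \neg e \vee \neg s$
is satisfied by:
  {q: True, u: True, s: False, e: False}
  {q: True, u: False, s: False, e: False}
  {u: True, q: False, s: False, e: False}
  {q: False, u: False, s: False, e: False}
  {q: True, e: True, u: True, s: False}
  {q: True, e: True, u: False, s: False}
  {e: True, u: True, q: False, s: False}
  {e: True, q: False, u: False, s: False}
  {q: True, s: True, u: True, e: False}
  {q: True, s: True, u: False, e: False}
  {s: True, u: True, q: False, e: False}
  {s: True, q: False, u: False, e: False}
  {q: True, e: True, s: True, u: True}


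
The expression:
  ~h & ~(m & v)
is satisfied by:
  {h: False, m: False, v: False}
  {v: True, h: False, m: False}
  {m: True, h: False, v: False}


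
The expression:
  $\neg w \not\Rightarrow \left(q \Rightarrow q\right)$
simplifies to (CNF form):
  $\text{False}$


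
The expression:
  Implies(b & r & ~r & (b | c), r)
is always true.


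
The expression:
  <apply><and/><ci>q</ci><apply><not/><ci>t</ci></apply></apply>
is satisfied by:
  {q: True, t: False}


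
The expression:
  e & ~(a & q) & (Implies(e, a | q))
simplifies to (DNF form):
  (a & e & ~a) | (a & e & ~q) | (e & q & ~a) | (e & q & ~q)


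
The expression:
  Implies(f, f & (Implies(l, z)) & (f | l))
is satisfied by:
  {z: True, l: False, f: False}
  {l: False, f: False, z: False}
  {f: True, z: True, l: False}
  {f: True, l: False, z: False}
  {z: True, l: True, f: False}
  {l: True, z: False, f: False}
  {f: True, l: True, z: True}


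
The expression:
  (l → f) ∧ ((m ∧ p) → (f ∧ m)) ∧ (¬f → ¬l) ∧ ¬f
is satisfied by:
  {l: False, p: False, f: False, m: False}
  {m: True, l: False, p: False, f: False}
  {p: True, m: False, l: False, f: False}


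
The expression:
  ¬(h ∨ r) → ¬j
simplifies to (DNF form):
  h ∨ r ∨ ¬j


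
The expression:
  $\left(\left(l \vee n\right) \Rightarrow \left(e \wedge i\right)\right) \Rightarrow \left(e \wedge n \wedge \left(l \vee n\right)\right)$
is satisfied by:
  {n: True, l: True, i: False, e: False}
  {n: True, l: True, e: True, i: False}
  {n: True, l: True, i: True, e: False}
  {n: True, l: True, e: True, i: True}
  {n: True, i: False, e: False, l: False}
  {n: True, e: True, i: False, l: False}
  {n: True, i: True, e: False, l: False}
  {n: True, e: True, i: True, l: False}
  {l: True, i: False, e: False, n: False}
  {e: True, l: True, i: False, n: False}
  {l: True, i: True, e: False, n: False}


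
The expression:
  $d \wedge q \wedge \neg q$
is never true.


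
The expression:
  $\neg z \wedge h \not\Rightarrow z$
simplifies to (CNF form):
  $h \wedge \neg z$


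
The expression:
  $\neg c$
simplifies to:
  $\neg c$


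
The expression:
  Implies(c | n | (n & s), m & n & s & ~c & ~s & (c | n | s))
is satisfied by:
  {n: False, c: False}


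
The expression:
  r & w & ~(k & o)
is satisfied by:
  {r: True, w: True, k: False, o: False}
  {r: True, o: True, w: True, k: False}
  {r: True, k: True, w: True, o: False}


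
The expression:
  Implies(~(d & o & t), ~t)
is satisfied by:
  {d: True, o: True, t: False}
  {d: True, o: False, t: False}
  {o: True, d: False, t: False}
  {d: False, o: False, t: False}
  {d: True, t: True, o: True}


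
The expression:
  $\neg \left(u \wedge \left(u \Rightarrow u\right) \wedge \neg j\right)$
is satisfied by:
  {j: True, u: False}
  {u: False, j: False}
  {u: True, j: True}


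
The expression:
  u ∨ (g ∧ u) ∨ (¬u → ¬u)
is always true.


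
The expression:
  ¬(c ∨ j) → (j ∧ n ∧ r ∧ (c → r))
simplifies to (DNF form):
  c ∨ j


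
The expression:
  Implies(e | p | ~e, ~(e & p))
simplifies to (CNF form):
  ~e | ~p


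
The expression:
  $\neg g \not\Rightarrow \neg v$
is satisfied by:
  {v: True, g: False}


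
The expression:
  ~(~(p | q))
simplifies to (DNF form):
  p | q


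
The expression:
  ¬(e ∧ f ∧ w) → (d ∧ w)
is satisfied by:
  {d: True, e: True, w: True, f: True}
  {d: True, e: True, w: True, f: False}
  {d: True, w: True, f: True, e: False}
  {d: True, w: True, f: False, e: False}
  {e: True, w: True, f: True, d: False}


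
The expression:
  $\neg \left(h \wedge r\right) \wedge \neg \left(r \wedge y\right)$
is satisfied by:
  {h: False, r: False, y: False}
  {y: True, h: False, r: False}
  {h: True, y: False, r: False}
  {y: True, h: True, r: False}
  {r: True, y: False, h: False}


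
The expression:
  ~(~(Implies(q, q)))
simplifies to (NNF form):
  True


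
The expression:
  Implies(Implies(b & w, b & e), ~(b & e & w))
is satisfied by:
  {w: False, e: False, b: False}
  {b: True, w: False, e: False}
  {e: True, w: False, b: False}
  {b: True, e: True, w: False}
  {w: True, b: False, e: False}
  {b: True, w: True, e: False}
  {e: True, w: True, b: False}


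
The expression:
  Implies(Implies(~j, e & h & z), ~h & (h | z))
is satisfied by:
  {e: False, h: False, j: False, z: False}
  {z: True, e: False, h: False, j: False}
  {h: True, z: False, e: False, j: False}
  {z: True, h: True, e: False, j: False}
  {e: True, z: False, h: False, j: False}
  {z: True, e: True, h: False, j: False}
  {h: True, e: True, z: False, j: False}
  {j: True, z: True, e: False, h: False}
  {j: True, z: True, e: True, h: False}


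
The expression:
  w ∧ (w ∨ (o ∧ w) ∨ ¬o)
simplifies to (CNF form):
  w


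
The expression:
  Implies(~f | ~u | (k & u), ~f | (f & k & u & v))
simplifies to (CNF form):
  (u | ~f) & (u | v | ~f) & (u | ~f | ~k) & (v | ~f | ~k)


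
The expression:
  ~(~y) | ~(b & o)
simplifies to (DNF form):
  y | ~b | ~o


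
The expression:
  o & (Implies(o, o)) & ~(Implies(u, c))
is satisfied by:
  {u: True, o: True, c: False}


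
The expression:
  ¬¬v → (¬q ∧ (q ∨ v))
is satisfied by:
  {v: False, q: False}
  {q: True, v: False}
  {v: True, q: False}


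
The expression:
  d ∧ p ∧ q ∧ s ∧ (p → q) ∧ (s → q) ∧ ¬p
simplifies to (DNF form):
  False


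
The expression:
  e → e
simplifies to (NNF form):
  True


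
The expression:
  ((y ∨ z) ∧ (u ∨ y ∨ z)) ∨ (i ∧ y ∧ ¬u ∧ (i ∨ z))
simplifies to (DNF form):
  y ∨ z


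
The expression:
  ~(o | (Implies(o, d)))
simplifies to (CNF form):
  False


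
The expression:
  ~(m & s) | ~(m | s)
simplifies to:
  ~m | ~s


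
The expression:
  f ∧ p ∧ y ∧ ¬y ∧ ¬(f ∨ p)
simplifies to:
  False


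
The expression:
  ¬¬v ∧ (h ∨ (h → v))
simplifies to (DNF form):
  v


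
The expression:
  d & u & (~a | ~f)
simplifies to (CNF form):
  d & u & (~a | ~f)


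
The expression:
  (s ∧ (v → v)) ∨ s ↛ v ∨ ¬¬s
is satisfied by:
  {s: True}


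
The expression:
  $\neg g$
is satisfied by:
  {g: False}


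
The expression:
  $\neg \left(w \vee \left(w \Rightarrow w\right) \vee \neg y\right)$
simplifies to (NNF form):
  $\text{False}$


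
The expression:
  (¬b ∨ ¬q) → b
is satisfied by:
  {b: True}


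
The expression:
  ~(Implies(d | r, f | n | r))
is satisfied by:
  {d: True, n: False, r: False, f: False}


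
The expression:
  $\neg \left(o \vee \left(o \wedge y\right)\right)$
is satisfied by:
  {o: False}


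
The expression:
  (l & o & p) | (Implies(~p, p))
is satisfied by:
  {p: True}


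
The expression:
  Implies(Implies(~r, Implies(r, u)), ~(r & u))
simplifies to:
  ~r | ~u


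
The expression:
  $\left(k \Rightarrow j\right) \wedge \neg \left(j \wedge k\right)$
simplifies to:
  $\neg k$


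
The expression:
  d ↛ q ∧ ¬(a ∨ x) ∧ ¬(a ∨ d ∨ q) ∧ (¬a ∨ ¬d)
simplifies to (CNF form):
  False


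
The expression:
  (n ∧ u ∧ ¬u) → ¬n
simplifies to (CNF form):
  True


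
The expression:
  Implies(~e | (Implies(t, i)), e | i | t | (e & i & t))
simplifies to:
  e | i | t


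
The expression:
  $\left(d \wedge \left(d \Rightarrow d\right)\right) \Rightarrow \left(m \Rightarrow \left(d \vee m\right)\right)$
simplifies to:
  $\text{True}$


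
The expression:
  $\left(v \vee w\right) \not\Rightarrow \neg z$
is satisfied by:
  {z: True, v: True, w: True}
  {z: True, v: True, w: False}
  {z: True, w: True, v: False}


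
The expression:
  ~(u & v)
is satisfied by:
  {u: False, v: False}
  {v: True, u: False}
  {u: True, v: False}


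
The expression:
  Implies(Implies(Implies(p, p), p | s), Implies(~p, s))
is always true.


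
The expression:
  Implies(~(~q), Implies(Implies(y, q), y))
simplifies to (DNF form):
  y | ~q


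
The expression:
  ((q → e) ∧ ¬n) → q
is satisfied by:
  {n: True, q: True}
  {n: True, q: False}
  {q: True, n: False}


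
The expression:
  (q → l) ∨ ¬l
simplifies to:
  True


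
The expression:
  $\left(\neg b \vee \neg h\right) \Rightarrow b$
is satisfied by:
  {b: True}


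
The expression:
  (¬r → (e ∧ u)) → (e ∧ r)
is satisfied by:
  {u: False, r: False, e: False}
  {e: True, u: False, r: False}
  {u: True, e: False, r: False}
  {r: True, e: True, u: False}
  {r: True, e: True, u: True}


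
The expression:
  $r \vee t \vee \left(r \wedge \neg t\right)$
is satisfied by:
  {r: True, t: True}
  {r: True, t: False}
  {t: True, r: False}


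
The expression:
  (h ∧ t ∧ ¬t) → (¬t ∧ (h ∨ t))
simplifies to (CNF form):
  True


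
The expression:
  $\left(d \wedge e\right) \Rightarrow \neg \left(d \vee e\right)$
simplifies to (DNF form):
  $\neg d \vee \neg e$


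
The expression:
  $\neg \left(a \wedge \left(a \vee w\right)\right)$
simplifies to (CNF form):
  $\neg a$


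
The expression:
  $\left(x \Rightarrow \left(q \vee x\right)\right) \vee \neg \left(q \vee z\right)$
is always true.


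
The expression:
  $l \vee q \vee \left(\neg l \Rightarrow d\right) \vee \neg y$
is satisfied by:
  {d: True, q: True, l: True, y: False}
  {d: True, q: True, l: False, y: False}
  {d: True, l: True, q: False, y: False}
  {d: True, l: False, q: False, y: False}
  {q: True, l: True, d: False, y: False}
  {q: True, l: False, d: False, y: False}
  {l: True, d: False, q: False, y: False}
  {l: False, d: False, q: False, y: False}
  {y: True, d: True, q: True, l: True}
  {y: True, d: True, q: True, l: False}
  {y: True, d: True, l: True, q: False}
  {y: True, d: True, l: False, q: False}
  {y: True, q: True, l: True, d: False}
  {y: True, q: True, l: False, d: False}
  {y: True, l: True, q: False, d: False}


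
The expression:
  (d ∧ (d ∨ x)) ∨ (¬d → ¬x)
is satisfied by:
  {d: True, x: False}
  {x: False, d: False}
  {x: True, d: True}


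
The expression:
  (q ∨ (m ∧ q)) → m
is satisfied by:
  {m: True, q: False}
  {q: False, m: False}
  {q: True, m: True}


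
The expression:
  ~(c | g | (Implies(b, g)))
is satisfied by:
  {b: True, g: False, c: False}


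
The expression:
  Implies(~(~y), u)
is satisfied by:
  {u: True, y: False}
  {y: False, u: False}
  {y: True, u: True}


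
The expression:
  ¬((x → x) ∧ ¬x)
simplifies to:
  x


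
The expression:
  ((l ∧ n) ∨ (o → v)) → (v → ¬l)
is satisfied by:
  {l: False, v: False}
  {v: True, l: False}
  {l: True, v: False}


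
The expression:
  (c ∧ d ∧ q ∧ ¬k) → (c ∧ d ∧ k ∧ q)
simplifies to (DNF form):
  k ∨ ¬c ∨ ¬d ∨ ¬q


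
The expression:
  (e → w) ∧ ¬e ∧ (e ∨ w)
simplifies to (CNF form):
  w ∧ ¬e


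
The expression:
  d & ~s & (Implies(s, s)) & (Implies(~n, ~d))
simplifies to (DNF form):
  d & n & ~s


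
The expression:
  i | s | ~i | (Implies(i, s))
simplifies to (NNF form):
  True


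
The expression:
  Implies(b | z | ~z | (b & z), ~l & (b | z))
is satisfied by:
  {b: True, z: True, l: False}
  {b: True, l: False, z: False}
  {z: True, l: False, b: False}


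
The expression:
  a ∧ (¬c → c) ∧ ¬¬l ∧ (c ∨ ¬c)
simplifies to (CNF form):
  a ∧ c ∧ l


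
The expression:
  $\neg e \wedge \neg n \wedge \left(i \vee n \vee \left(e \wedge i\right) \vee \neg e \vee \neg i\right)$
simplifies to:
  $\neg e \wedge \neg n$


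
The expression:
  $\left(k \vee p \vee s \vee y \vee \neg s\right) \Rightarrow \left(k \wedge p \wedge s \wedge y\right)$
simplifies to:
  $k \wedge p \wedge s \wedge y$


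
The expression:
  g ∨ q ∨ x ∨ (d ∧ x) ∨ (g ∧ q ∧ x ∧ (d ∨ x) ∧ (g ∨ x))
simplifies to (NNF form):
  g ∨ q ∨ x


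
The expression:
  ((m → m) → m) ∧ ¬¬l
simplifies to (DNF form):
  l ∧ m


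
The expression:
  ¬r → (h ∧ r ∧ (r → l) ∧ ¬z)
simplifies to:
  r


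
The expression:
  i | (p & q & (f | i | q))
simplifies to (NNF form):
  i | (p & q)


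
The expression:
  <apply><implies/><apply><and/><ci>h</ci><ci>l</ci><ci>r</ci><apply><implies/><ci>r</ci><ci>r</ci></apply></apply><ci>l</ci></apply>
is always true.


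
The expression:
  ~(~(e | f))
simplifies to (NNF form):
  e | f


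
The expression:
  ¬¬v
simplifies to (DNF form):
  v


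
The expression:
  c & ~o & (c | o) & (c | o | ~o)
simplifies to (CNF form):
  c & ~o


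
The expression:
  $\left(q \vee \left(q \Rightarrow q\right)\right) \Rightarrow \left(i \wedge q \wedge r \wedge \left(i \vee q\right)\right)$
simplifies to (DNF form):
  $i \wedge q \wedge r$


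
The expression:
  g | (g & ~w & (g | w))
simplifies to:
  g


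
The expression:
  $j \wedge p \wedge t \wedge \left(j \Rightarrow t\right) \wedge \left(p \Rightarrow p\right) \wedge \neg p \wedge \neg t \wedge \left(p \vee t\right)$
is never true.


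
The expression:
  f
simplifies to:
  f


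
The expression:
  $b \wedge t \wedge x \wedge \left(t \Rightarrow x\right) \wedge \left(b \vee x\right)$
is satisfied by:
  {t: True, b: True, x: True}


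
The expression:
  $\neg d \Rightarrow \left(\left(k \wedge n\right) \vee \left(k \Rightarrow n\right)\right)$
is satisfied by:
  {n: True, d: True, k: False}
  {n: True, k: False, d: False}
  {d: True, k: False, n: False}
  {d: False, k: False, n: False}
  {n: True, d: True, k: True}
  {n: True, k: True, d: False}
  {d: True, k: True, n: False}


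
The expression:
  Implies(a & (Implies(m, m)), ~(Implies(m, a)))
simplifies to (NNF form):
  ~a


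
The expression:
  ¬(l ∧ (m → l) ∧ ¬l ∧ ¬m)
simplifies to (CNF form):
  True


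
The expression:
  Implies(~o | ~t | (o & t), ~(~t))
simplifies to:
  t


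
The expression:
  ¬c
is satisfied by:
  {c: False}


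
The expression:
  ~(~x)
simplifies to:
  x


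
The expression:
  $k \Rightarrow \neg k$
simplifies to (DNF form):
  $\neg k$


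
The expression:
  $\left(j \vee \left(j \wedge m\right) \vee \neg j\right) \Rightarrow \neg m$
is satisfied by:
  {m: False}


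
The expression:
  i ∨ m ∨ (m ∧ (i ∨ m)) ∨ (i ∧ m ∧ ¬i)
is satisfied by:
  {i: True, m: True}
  {i: True, m: False}
  {m: True, i: False}


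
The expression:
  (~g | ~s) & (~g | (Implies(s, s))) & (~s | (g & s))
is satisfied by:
  {s: False}


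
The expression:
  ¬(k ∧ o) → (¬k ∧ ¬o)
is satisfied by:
  {k: False, o: False}
  {o: True, k: True}


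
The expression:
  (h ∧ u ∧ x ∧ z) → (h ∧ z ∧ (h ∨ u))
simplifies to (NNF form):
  True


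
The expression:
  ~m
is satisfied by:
  {m: False}


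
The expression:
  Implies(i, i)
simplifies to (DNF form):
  True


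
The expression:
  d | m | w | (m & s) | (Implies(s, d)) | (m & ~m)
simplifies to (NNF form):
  d | m | w | ~s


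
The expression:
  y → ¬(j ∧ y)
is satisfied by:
  {y: False, j: False}
  {j: True, y: False}
  {y: True, j: False}


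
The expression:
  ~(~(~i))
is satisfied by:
  {i: False}


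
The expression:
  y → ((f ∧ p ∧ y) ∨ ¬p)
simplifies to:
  f ∨ ¬p ∨ ¬y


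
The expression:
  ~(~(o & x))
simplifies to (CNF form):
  o & x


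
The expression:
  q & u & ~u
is never true.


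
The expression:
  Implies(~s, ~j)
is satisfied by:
  {s: True, j: False}
  {j: False, s: False}
  {j: True, s: True}


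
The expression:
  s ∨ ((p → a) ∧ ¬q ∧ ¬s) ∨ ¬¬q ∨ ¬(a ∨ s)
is always true.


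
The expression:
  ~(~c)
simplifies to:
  c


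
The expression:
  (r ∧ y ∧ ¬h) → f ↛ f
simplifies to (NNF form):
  h ∨ ¬r ∨ ¬y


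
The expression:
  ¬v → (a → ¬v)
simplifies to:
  True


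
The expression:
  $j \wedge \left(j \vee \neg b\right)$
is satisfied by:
  {j: True}


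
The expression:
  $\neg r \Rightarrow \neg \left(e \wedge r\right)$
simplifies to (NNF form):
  $\text{True}$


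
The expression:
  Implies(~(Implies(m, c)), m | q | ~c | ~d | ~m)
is always true.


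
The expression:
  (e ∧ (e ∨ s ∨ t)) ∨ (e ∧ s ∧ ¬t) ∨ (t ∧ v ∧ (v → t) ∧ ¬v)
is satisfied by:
  {e: True}


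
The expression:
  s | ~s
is always true.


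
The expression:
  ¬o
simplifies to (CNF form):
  ¬o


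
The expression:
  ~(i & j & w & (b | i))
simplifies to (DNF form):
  ~i | ~j | ~w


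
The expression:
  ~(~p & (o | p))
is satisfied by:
  {p: True, o: False}
  {o: False, p: False}
  {o: True, p: True}


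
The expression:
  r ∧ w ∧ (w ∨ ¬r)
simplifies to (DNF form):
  r ∧ w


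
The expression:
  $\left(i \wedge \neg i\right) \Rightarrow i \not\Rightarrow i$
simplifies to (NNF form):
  $\text{True}$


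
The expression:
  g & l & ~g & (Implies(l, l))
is never true.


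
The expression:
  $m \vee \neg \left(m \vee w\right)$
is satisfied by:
  {m: True, w: False}
  {w: False, m: False}
  {w: True, m: True}


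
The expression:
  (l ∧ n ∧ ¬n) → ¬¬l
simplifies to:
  True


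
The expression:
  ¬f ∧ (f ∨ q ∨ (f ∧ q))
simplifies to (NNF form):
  q ∧ ¬f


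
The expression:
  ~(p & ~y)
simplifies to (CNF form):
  y | ~p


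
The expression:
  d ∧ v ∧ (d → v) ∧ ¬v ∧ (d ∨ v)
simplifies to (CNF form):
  False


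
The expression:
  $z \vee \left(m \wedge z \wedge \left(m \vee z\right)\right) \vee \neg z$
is always true.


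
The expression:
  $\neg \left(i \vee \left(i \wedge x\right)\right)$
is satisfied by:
  {i: False}


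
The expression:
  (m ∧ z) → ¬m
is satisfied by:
  {m: False, z: False}
  {z: True, m: False}
  {m: True, z: False}


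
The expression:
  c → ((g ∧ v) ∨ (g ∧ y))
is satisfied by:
  {g: True, v: True, y: True, c: False}
  {g: True, v: True, y: False, c: False}
  {g: True, y: True, v: False, c: False}
  {g: True, y: False, v: False, c: False}
  {v: True, y: True, g: False, c: False}
  {v: True, g: False, y: False, c: False}
  {v: False, y: True, g: False, c: False}
  {v: False, g: False, y: False, c: False}
  {g: True, c: True, v: True, y: True}
  {g: True, c: True, v: True, y: False}
  {g: True, c: True, y: True, v: False}


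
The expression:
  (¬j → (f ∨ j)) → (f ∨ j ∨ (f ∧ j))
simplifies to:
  True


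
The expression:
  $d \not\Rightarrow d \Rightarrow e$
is always true.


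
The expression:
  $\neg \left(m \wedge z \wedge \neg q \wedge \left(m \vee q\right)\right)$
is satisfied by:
  {q: True, m: False, z: False}
  {m: False, z: False, q: False}
  {q: True, z: True, m: False}
  {z: True, m: False, q: False}
  {q: True, m: True, z: False}
  {m: True, q: False, z: False}
  {q: True, z: True, m: True}


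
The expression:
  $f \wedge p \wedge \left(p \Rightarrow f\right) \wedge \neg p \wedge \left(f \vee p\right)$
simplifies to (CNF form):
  $\text{False}$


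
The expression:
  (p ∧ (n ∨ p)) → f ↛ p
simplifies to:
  ¬p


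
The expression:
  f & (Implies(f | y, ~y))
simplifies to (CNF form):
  f & ~y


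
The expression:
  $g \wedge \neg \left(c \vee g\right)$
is never true.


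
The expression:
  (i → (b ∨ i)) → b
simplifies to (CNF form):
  b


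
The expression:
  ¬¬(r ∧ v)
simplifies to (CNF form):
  r ∧ v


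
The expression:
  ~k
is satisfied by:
  {k: False}


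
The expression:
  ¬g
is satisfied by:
  {g: False}


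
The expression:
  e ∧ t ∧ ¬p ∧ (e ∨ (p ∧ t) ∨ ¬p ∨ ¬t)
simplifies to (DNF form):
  e ∧ t ∧ ¬p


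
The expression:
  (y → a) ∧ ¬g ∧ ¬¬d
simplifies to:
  d ∧ ¬g ∧ (a ∨ ¬y)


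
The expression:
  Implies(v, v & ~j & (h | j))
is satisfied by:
  {h: True, j: False, v: False}
  {j: False, v: False, h: False}
  {h: True, j: True, v: False}
  {j: True, h: False, v: False}
  {v: True, h: True, j: False}


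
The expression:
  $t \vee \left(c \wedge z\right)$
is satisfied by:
  {t: True, z: True, c: True}
  {t: True, z: True, c: False}
  {t: True, c: True, z: False}
  {t: True, c: False, z: False}
  {z: True, c: True, t: False}


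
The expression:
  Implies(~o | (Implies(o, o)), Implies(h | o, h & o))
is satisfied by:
  {h: False, o: False}
  {o: True, h: True}


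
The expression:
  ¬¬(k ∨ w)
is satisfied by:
  {k: True, w: True}
  {k: True, w: False}
  {w: True, k: False}


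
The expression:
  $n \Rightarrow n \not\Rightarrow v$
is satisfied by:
  {v: False, n: False}
  {n: True, v: False}
  {v: True, n: False}


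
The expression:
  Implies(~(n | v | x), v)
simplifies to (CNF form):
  n | v | x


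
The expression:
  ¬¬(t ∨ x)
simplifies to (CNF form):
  t ∨ x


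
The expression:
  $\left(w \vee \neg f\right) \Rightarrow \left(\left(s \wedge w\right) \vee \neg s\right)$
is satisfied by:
  {f: True, w: True, s: False}
  {f: True, s: False, w: False}
  {w: True, s: False, f: False}
  {w: False, s: False, f: False}
  {f: True, w: True, s: True}
  {f: True, s: True, w: False}
  {w: True, s: True, f: False}


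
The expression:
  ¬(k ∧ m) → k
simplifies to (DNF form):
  k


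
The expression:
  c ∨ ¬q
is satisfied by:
  {c: True, q: False}
  {q: False, c: False}
  {q: True, c: True}


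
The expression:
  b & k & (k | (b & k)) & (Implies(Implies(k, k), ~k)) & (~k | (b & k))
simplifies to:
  False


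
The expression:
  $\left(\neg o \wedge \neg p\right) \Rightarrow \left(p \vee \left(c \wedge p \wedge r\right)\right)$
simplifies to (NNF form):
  $o \vee p$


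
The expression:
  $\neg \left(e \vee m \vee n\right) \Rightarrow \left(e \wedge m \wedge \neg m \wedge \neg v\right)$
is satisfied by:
  {n: True, m: True, e: True}
  {n: True, m: True, e: False}
  {n: True, e: True, m: False}
  {n: True, e: False, m: False}
  {m: True, e: True, n: False}
  {m: True, e: False, n: False}
  {e: True, m: False, n: False}


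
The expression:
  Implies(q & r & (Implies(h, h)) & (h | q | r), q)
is always true.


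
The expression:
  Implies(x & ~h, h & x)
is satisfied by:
  {h: True, x: False}
  {x: False, h: False}
  {x: True, h: True}


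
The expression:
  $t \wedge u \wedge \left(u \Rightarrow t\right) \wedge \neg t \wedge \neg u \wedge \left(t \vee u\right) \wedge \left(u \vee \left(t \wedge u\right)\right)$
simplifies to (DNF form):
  $\text{False}$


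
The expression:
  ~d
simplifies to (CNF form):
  ~d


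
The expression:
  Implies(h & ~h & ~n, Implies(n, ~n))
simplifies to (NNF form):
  True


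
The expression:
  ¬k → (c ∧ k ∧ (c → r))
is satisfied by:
  {k: True}
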